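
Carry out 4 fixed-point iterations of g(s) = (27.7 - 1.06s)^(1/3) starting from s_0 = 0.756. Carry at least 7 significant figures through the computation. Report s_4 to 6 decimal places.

2.908982

s_1 = g(0.756000) = 2.996241
s_2 = g(2.996241) = 2.905340
s_3 = g(2.905340) = 2.909140
s_4 = g(2.909140) = 2.908982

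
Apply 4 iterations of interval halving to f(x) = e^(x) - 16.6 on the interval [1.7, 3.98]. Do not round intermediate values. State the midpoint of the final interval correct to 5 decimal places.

2.76875

f(1.700000) = -11.126053, f(3.980000) = 36.917034 (opposite signs)
step 1: m = 2.840000, f(m) = 0.515766 > 0 → root in [1.700000, 2.840000]
step 2: m = 2.270000, f(m) = -6.920599 < 0 → root in [2.270000, 2.840000]
step 3: m = 2.555000, f(m) = -3.728700 < 0 → root in [2.555000, 2.840000]
step 4: m = 2.697500, f(m) = -1.757421 < 0 → root in [2.697500, 2.840000]
Midpoint of [2.697500, 2.840000] = 2.768750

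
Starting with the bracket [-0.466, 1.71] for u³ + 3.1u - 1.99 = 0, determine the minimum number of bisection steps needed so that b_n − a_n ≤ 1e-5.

18

Initial width b − a = 1.71 − -0.466 = 2.176000.
After n steps the width is (b−a)/2^n; need (b−a)/2^n ≤ 1e-5.
So n ≥ log₂(2.176000/1e-5) = log₂(217600.0000) ≈ 17.7313.
Hence n = 18.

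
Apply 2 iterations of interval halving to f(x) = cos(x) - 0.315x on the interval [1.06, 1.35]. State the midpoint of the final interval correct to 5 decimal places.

f(1.060000) = 0.154972, f(1.350000) = -0.206243 (opposite signs)
step 1: m = 1.205000, f(m) = -0.021882 < 0 → root in [1.060000, 1.205000]
step 2: m = 1.132500, f(m) = 0.067660 > 0 → root in [1.132500, 1.205000]
Midpoint of [1.132500, 1.205000] = 1.168750

1.16875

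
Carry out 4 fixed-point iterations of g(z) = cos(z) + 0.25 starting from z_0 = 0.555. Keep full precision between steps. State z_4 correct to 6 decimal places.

z_1 = g(0.555000) = 1.099900
z_2 = g(1.099900) = 0.703685
z_3 = g(0.703685) = 1.012463
z_4 = g(1.012463) = 0.779773

0.779773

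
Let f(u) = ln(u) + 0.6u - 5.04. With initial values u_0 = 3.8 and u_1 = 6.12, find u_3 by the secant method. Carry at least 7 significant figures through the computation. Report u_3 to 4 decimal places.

5.5449

Secant update: u_(k+1) = u_k − f(u_k)·(u_k − u_(k-1))/(f(u_k) − f(u_(k-1))).
f(u_0) = -1.424999, f(u_1) = 0.443562
u_2 = 6.120000 - (0.443562)·(6.120000 - 3.800000)/(0.443562 - (-1.424999)) = 5.569275; f(u_2) = 0.018830
u_3 = 5.569275 - (0.018830)·(5.569275 - 6.120000)/(0.018830 - (0.443562)) = 5.544859; f(u_3) = -0.000213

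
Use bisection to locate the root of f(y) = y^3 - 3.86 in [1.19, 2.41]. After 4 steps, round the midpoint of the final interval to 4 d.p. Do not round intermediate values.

f(1.190000) = -2.174841, f(2.410000) = 10.137521 (opposite signs)
step 1: m = 1.800000, f(m) = 1.972000 > 0 → root in [1.190000, 1.800000]
step 2: m = 1.495000, f(m) = -0.518638 < 0 → root in [1.495000, 1.800000]
step 3: m = 1.647500, f(m) = 0.611737 > 0 → root in [1.495000, 1.647500]
step 4: m = 1.571250, f(m) = 0.019144 > 0 → root in [1.495000, 1.571250]
Midpoint of [1.495000, 1.571250] = 1.533125

1.5331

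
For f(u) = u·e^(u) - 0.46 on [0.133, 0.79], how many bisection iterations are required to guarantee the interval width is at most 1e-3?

10

Initial width b − a = 0.79 − 0.133 = 0.657000.
After n steps the width is (b−a)/2^n; need (b−a)/2^n ≤ 1e-3.
So n ≥ log₂(0.657000/1e-3) = log₂(657.0000) ≈ 9.3597.
Hence n = 10.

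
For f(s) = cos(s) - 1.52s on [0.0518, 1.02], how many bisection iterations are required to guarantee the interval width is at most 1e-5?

17

Initial width b − a = 1.02 − 0.0518 = 0.968200.
After n steps the width is (b−a)/2^n; need (b−a)/2^n ≤ 1e-5.
So n ≥ log₂(0.968200/1e-5) = log₂(96820.0000) ≈ 16.5630.
Hence n = 17.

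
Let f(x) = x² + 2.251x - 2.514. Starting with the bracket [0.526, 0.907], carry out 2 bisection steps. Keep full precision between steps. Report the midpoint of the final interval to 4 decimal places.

f(0.526000) = -1.053298, f(0.907000) = 0.350306 (opposite signs)
step 1: m = 0.716500, f(m) = -0.387786 < 0 → root in [0.716500, 0.907000]
step 2: m = 0.811750, f(m) = -0.027813 < 0 → root in [0.811750, 0.907000]
Midpoint of [0.811750, 0.907000] = 0.859375

0.8594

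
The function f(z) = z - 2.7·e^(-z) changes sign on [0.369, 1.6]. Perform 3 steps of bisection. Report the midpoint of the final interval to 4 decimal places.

f(0.369000) = -1.497849, f(1.600000) = 1.054879 (opposite signs)
step 1: m = 0.984500, f(m) = -0.024290 < 0 → root in [0.984500, 1.600000]
step 2: m = 1.292250, f(m) = 0.550689 > 0 → root in [0.984500, 1.292250]
step 3: m = 1.138375, f(m) = 0.273459 > 0 → root in [0.984500, 1.138375]
Midpoint of [0.984500, 1.138375] = 1.061438

1.0614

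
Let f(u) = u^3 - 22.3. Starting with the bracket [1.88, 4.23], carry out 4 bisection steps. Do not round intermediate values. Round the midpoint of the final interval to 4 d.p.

2.8347

f(1.880000) = -15.655328, f(4.230000) = 53.386967 (opposite signs)
step 1: m = 3.055000, f(m) = 6.212391 > 0 → root in [1.880000, 3.055000]
step 2: m = 2.467500, f(m) = -7.276487 < 0 → root in [2.467500, 3.055000]
step 3: m = 2.761250, f(m) = -1.246845 < 0 → root in [2.761250, 3.055000]
step 4: m = 2.908125, f(m) = 2.294569 > 0 → root in [2.761250, 2.908125]
Midpoint of [2.761250, 2.908125] = 2.834688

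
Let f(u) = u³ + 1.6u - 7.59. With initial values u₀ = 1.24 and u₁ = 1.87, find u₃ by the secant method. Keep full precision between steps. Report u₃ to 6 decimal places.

1.692257

f(u_0) = -3.699376, f(u_1) = 1.941203
u_2 = 1.870000 - (1.941203)·(1.870000 - 1.240000)/(1.941203 - (-3.699376)) = 1.653186; f(u_2) = -0.426708
u_3 = 1.653186 - (-0.426708)·(1.653186 - 1.870000)/(-0.426708 - (1.941203)) = 1.692257; f(u_3) = -0.036219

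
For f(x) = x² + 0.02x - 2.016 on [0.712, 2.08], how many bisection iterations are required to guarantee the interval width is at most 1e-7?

24

Initial width b − a = 2.08 − 0.712 = 1.368000.
After n steps the width is (b−a)/2^n; need (b−a)/2^n ≤ 1e-7.
So n ≥ log₂(1.368000/1e-7) = log₂(13680000.0000) ≈ 23.7056.
Hence n = 24.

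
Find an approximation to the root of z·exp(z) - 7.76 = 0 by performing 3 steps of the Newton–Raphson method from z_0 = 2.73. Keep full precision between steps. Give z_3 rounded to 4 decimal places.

1.6032

Newton update: z ← z − f(z)/f'(z).
f'(z) = (z + 1)·exp(z)
z_0 = 2.730000: f = 34.098782, f' = 57.191669 → z_1 = 2.730000 - (34.098782)/(57.191669) = 2.133781
z_1 = 2.133781: f = 10.263491, f' = 26.470231 → z_2 = 2.133781 - (10.263491)/(26.470231) = 1.746044
z_2 = 1.746044: f = 2.248111, f' = 15.739991 → z_3 = 1.746044 - (2.248111)/(15.739991) = 1.603216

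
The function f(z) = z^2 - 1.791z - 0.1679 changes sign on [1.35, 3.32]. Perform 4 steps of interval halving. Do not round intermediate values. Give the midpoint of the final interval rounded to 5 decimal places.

1.90406

f(1.350000) = -0.763250, f(3.320000) = 4.908380 (opposite signs)
step 1: m = 2.335000, f(m) = 1.102340 > 0 → root in [1.350000, 2.335000]
step 2: m = 1.842500, f(m) = -0.073011 < 0 → root in [1.842500, 2.335000]
step 3: m = 2.088750, f(m) = 0.454025 > 0 → root in [1.842500, 2.088750]
step 4: m = 1.965625, f(m) = 0.175347 > 0 → root in [1.842500, 1.965625]
Midpoint of [1.842500, 1.965625] = 1.904063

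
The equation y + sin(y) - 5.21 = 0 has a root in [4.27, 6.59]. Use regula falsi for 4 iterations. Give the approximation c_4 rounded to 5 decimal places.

5.73286

False-position update: c = (a·f(b) − b·f(a))/(f(b) − f(a)); replace the endpoint whose sign matches f(c).
f(4.270000) = -1.843732, f(6.590000) = 1.682024
step 1: c = 5.483203, f(c) = -0.444141 < 0 → new bracket [5.483203, 6.590000]
step 2: c = 5.714405, f(c) = -0.034200 < 0 → new bracket [5.714405, 6.590000]
step 3: c = 5.731853, f(c) = -0.001969 < 0 → new bracket [5.731853, 6.590000]
step 4: c = 5.732857, f(c) = -0.000111 < 0 → new bracket [5.732857, 6.590000]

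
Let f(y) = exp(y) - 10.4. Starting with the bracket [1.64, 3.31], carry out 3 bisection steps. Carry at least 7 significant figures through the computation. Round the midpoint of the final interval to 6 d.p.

2.370625

f(1.640000) = -5.244830, f(3.310000) = 16.985125 (opposite signs)
step 1: m = 2.475000, f(m) = 1.481707 > 0 → root in [1.640000, 2.475000]
step 2: m = 2.057500, f(m) = -2.573621 < 0 → root in [2.057500, 2.475000]
step 3: m = 2.266250, f(m) = -0.756829 < 0 → root in [2.266250, 2.475000]
Midpoint of [2.266250, 2.475000] = 2.370625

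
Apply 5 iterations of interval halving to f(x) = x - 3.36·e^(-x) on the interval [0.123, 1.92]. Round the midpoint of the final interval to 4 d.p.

f(0.123000) = -2.848126, f(1.920000) = 1.427401 (opposite signs)
step 1: m = 1.021500, f(m) = -0.188283 < 0 → root in [1.021500, 1.920000]
step 2: m = 1.470750, f(m) = 0.698780 > 0 → root in [1.021500, 1.470750]
step 3: m = 1.246125, f(m) = 0.279731 > 0 → root in [1.021500, 1.246125]
step 4: m = 1.133813, f(m) = 0.052551 > 0 → root in [1.021500, 1.133813]
step 5: m = 1.077656, f(m) = -0.066062 < 0 → root in [1.077656, 1.133813]
Midpoint of [1.077656, 1.133813] = 1.105734

1.1057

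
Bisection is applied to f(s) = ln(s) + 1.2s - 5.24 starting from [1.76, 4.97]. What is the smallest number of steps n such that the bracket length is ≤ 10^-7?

25

Initial width b − a = 4.97 − 1.76 = 3.210000.
After n steps the width is (b−a)/2^n; need (b−a)/2^n ≤ 10^-7.
So n ≥ log₂(3.210000/10^-7) = log₂(32100000.0000) ≈ 24.9361.
Hence n = 25.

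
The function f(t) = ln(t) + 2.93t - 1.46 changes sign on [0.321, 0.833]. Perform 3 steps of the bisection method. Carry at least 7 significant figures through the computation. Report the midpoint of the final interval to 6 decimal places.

0.673000

f(0.321000) = -1.655784, f(0.833000) = 0.797968 (opposite signs)
step 1: m = 0.577000, f(m) = -0.319303 < 0 → root in [0.577000, 0.833000]
step 2: m = 0.705000, f(m) = 0.256093 > 0 → root in [0.577000, 0.705000]
step 3: m = 0.641000, f(m) = -0.026596 < 0 → root in [0.641000, 0.705000]
Midpoint of [0.641000, 0.705000] = 0.673000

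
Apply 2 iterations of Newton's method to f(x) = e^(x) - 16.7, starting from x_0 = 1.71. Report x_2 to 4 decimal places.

f'(x) = e^(x)
x_0 = 1.710000: f = -11.171039, f' = 5.528961 → x_1 = 1.710000 - (-11.171039)/(5.528961) = 3.730459
x_1 = 3.730459: f = 24.998232, f' = 41.698232 → x_2 = 3.730459 - (24.998232)/(41.698232) = 3.130955

3.1310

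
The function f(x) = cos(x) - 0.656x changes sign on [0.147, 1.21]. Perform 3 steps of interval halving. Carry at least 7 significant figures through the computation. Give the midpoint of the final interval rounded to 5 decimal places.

0.87781

f(0.147000) = 0.892783, f(1.210000) = -0.440741 (opposite signs)
step 1: m = 0.678500, f(m) = 0.333419 > 0 → root in [0.678500, 1.210000]
step 2: m = 0.944250, f(m) = -0.033077 < 0 → root in [0.678500, 0.944250]
step 3: m = 0.811375, f(m) = 0.156240 > 0 → root in [0.811375, 0.944250]
Midpoint of [0.811375, 0.944250] = 0.877812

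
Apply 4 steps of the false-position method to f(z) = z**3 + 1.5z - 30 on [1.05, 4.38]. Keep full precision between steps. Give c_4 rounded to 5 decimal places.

f(1.050000) = -27.267375, f(4.380000) = 60.597672
step 1: c = 2.083407, f(c) = -17.831684 < 0 → new bracket [2.083407, 4.380000]
step 2: c = 2.605560, f(c) = -8.402662 < 0 → new bracket [2.605560, 4.380000]
step 3: c = 2.821646, f(c) = -3.302466 < 0 → new bracket [2.821646, 4.380000]
step 4: c = 2.902185, f(c) = -1.202566 < 0 → new bracket [2.902185, 4.380000]

2.90218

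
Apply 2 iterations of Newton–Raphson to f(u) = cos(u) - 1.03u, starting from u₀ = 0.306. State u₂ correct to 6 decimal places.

0.726767

f'(u) = -sin(u) - 1.03
u_0 = 0.306000: f = 0.638366, f' = -1.331247 → u_1 = 0.306000 - (0.638366)/(-1.331247) = 0.785525
u_1 = 0.785525: f = -0.102074, f' = -1.737196 → u_2 = 0.785525 - (-0.102074)/(-1.737196) = 0.726767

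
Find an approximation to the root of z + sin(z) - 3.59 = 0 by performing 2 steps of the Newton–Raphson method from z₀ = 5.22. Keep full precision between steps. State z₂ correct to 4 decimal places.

4.5899

Newton update: z ← z − f(z)/f'(z).
f'(z) = 1 + cos(z)
z_0 = 5.220000: f = 0.756092, f' = 1.486091 → z_1 = 5.220000 - (0.756092)/(1.486091) = 4.711221
z_1 = 4.711221: f = 0.121222, f' = 0.998832 → z_2 = 4.711221 - (0.121222)/(0.998832) = 4.589858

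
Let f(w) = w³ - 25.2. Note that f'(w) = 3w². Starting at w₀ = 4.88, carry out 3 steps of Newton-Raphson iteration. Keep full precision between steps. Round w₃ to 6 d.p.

Newton update: w ← w − f(w)/f'(w).
w_0 = 4.880000: f = 91.014272, f' = 71.443200 → w_1 = 4.880000 - (91.014272)/(71.443200) = 3.606061
w_1 = 3.606061: f = 21.692052, f' = 39.011030 → w_2 = 3.606061 - (21.692052)/(39.011030) = 3.050012
w_2 = 3.050012: f = 3.172957, f' = 27.907717 → w_3 = 3.050012 - (3.172957)/(27.907717) = 2.936317

2.936317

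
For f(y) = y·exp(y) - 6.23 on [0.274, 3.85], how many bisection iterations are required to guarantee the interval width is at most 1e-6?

22

Initial width b − a = 3.85 − 0.274 = 3.576000.
After n steps the width is (b−a)/2^n; need (b−a)/2^n ≤ 1e-6.
So n ≥ log₂(3.576000/1e-6) = log₂(3576000.0000) ≈ 21.7699.
Hence n = 22.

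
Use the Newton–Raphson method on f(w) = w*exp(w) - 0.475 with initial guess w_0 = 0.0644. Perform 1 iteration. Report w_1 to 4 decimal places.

0.4223

f'(w) = (w+1)*exp(w)
w_0 = 0.064400: f = -0.406316, f' = 1.135203 → w_1 = 0.064400 - (-0.406316)/(1.135203) = 0.422324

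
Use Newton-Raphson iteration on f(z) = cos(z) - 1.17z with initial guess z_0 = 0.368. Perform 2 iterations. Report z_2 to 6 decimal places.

f'(z) = -sin(z) - 1.17
z_0 = 0.368000: f = 0.502489, f' = -1.529750 → z_1 = 0.368000 - (0.502489)/(-1.529750) = 0.696478
z_1 = 0.696478: f = -0.047772, f' = -1.811520 → z_2 = 0.696478 - (-0.047772)/(-1.811520) = 0.670106

0.670106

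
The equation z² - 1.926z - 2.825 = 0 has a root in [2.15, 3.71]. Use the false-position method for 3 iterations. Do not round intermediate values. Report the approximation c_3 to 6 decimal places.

False-position update: c = (a·f(b) − b·f(a))/(f(b) − f(a)); replace the endpoint whose sign matches f(c).
f(2.150000) = -2.343400, f(3.710000) = 3.793640
step 1: c = 2.745679, f(c) = -0.574426 < 0 → new bracket [2.745679, 3.710000]
step 2: c = 2.872492, f(c) = -0.106207 < 0 → new bracket [2.872492, 3.710000]
step 3: c = 2.895301, f(c) = -0.018582 < 0 → new bracket [2.895301, 3.710000]

2.895301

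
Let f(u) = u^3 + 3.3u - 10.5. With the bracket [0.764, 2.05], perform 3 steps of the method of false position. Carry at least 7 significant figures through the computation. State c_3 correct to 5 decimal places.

False-position update: c = (a·f(b) − b·f(a))/(f(b) − f(a)); replace the endpoint whose sign matches f(c).
f(0.764000) = -7.532856, f(2.050000) = 4.880125
step 1: c = 1.544413, f(c) = -1.719684 < 0 → new bracket [1.544413, 2.050000]
step 2: c = 1.676152, f(c) = -0.259577 < 0 → new bracket [1.676152, 2.050000]
step 3: c = 1.695033, f(c) = -0.036333 < 0 → new bracket [1.695033, 2.050000]

1.69503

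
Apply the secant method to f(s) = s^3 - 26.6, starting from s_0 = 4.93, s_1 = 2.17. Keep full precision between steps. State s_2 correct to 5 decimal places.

2.58251

f(s_0) = 93.223157, f(s_1) = -16.381687
s_2 = 2.170000 - (-16.381687)·(2.170000 - 4.930000)/(-16.381687 - (93.223157)) = 2.582513; f(s_2) = -9.376250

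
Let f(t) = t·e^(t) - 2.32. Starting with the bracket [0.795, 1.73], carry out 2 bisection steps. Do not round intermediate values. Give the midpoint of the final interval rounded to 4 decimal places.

f(0.795000) = -0.559519, f(1.730000) = 7.438331 (opposite signs)
step 1: m = 1.262500, f(m) = 2.141986 > 0 → root in [0.795000, 1.262500]
step 2: m = 1.028750, f(m) = 0.557997 > 0 → root in [0.795000, 1.028750]
Midpoint of [0.795000, 1.028750] = 0.911875

0.9119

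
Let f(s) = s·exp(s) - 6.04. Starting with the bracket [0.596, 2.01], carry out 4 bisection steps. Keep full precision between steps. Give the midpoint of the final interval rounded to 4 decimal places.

1.4356

f(0.596000) = -4.958352, f(2.010000) = 8.961268 (opposite signs)
step 1: m = 1.303000, f(m) = -1.244542 < 0 → root in [1.303000, 2.010000]
step 2: m = 1.656500, f(m) = 2.641610 > 0 → root in [1.303000, 1.656500]
step 3: m = 1.479750, f(m) = 0.458836 > 0 → root in [1.303000, 1.479750]
step 4: m = 1.391375, f(m) = -0.446152 < 0 → root in [1.391375, 1.479750]
Midpoint of [1.391375, 1.479750] = 1.435563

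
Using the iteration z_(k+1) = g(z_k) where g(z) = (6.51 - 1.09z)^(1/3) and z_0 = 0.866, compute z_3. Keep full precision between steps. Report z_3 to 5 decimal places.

z_1 = g(0.866000) = 1.772213
z_2 = g(1.772213) = 1.660483
z_3 = g(1.660483) = 1.675077

1.67508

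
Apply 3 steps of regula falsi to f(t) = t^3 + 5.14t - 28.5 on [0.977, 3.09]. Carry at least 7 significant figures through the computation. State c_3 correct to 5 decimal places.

f(0.977000) = -22.545645, f(3.090000) = 16.886229
step 1: c = 2.185133, f(c) = -6.834830 < 0 → new bracket [2.185133, 3.090000]
step 2: c = 2.445855, f(c) = -1.296685 < 0 → new bracket [2.445855, 3.090000]
step 3: c = 2.491792, f(c) = -0.220595 < 0 → new bracket [2.491792, 3.090000]

2.49179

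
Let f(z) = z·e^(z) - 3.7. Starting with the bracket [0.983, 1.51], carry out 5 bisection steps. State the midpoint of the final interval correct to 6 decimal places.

1.155922

f(0.983000) = -1.072970, f(1.510000) = 3.135363 (opposite signs)
step 1: m = 1.246500, f(m) = 0.635512 > 0 → root in [0.983000, 1.246500]
step 2: m = 1.114750, f(m) = -0.301344 < 0 → root in [1.114750, 1.246500]
step 3: m = 1.180625, f(m) = 0.144598 > 0 → root in [1.114750, 1.180625]
step 4: m = 1.147687, f(m) = -0.083754 < 0 → root in [1.147687, 1.180625]
step 5: m = 1.164156, f(m) = 0.029047 > 0 → root in [1.147687, 1.164156]
Midpoint of [1.147687, 1.164156] = 1.155922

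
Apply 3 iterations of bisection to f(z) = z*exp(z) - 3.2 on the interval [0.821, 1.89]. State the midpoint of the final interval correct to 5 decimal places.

f(0.821000) = -1.334055, f(1.890000) = 9.310607 (opposite signs)
step 1: m = 1.355500, f(m) = 2.057578 > 0 → root in [0.821000, 1.355500]
step 2: m = 1.088250, f(m) = 0.031094 > 0 → root in [0.821000, 1.088250]
step 3: m = 0.954625, f(m) = -0.720174 < 0 → root in [0.954625, 1.088250]
Midpoint of [0.954625, 1.088250] = 1.021437

1.02144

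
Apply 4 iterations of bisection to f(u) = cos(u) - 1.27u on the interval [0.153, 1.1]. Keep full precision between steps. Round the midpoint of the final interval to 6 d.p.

0.656094

f(0.153000) = 0.794008, f(1.100000) = -0.943404 (opposite signs)
step 1: m = 0.626500, f(m) = 0.014430 > 0 → root in [0.626500, 1.100000]
step 2: m = 0.863250, f(m) = -0.446356 < 0 → root in [0.626500, 0.863250]
step 3: m = 0.744875, f(m) = -0.210819 < 0 → root in [0.626500, 0.744875]
step 4: m = 0.685688, f(m) = -0.096839 < 0 → root in [0.626500, 0.685688]
Midpoint of [0.626500, 0.685688] = 0.656094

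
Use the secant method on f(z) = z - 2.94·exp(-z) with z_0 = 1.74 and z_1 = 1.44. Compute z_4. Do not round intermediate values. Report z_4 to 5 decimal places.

1.03969

f(z_0) = 1.223970, f(z_1) = 0.743432
z_2 = 1.440000 - (0.743432)·(1.440000 - 1.740000)/(0.743432 - (1.223970)) = 0.975875; f(z_2) = -0.132101
z_3 = 0.975875 - (-0.132101)·(0.975875 - 1.440000)/(-0.132101 - (0.743432)) = 1.045902; f(z_3) = 0.012861
z_4 = 1.045902 - (0.012861)·(1.045902 - 0.975875)/(0.012861 - (-0.132101)) = 1.039690; f(z_4) = 0.000210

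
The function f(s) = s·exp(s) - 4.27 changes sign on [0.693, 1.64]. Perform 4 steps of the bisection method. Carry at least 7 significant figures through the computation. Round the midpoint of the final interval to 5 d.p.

1.25528

f(0.693000) = -2.884204, f(1.640000) = 4.184478 (opposite signs)
step 1: m = 1.166500, f(m) = -0.524677 < 0 → root in [1.166500, 1.640000]
step 2: m = 1.403250, f(m) = 1.438983 > 0 → root in [1.166500, 1.403250]
step 3: m = 1.284875, f(m) = 0.373816 > 0 → root in [1.166500, 1.284875]
step 4: m = 1.225687, f(m) = -0.094687 < 0 → root in [1.225687, 1.284875]
Midpoint of [1.225687, 1.284875] = 1.255281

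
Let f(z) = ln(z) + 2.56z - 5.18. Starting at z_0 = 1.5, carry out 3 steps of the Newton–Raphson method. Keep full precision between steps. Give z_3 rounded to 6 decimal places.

Newton update: z ← z − f(z)/f'(z).
f'(z) = 1/z + 2.56
z_0 = 1.500000: f = -0.934535, f' = 3.226667 → z_1 = 1.500000 - (-0.934535)/(3.226667) = 1.789629
z_1 = 1.789629: f = -0.016543, f' = 3.118775 → z_2 = 1.789629 - (-0.016543)/(3.118775) = 1.794933
z_2 = 1.794933: f = -0.000004, f' = 3.117124 → z_3 = 1.794933 - (-0.000004)/(3.117124) = 1.794934

1.794934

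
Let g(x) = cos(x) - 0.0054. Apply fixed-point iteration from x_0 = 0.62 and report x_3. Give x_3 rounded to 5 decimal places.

0.76889

x_1 = g(0.620000) = 0.808478
x_2 = g(0.808478) = 0.685200
x_3 = g(0.685200) = 0.768893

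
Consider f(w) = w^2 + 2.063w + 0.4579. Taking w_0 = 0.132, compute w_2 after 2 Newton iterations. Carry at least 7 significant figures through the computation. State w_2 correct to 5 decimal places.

-0.25057

f'(w) = 2w + 2.063
w_0 = 0.132000: f = 0.747640, f' = 2.327000 → w_1 = 0.132000 - (0.747640)/(2.327000) = -0.189289
w_1 = -0.189289: f = 0.103227, f' = 1.684422 → w_2 = -0.189289 - (0.103227)/(1.684422) = -0.250572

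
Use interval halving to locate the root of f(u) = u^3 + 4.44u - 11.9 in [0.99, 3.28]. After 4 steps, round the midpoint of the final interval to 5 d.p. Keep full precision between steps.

f(0.990000) = -6.534101, f(3.280000) = 37.950752 (opposite signs)
step 1: m = 2.135000, f(m) = 7.311210 > 0 → root in [0.990000, 2.135000]
step 2: m = 1.562500, f(m) = -1.147803 < 0 → root in [1.562500, 2.135000]
step 3: m = 1.848750, f(m) = 2.627249 > 0 → root in [1.562500, 1.848750]
step 4: m = 1.705625, f(m) = 0.634905 > 0 → root in [1.562500, 1.705625]
Midpoint of [1.562500, 1.705625] = 1.634062

1.63406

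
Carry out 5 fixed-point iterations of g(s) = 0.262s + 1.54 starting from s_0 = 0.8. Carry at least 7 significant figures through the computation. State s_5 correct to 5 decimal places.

s_1 = g(0.800000) = 1.749600
s_2 = g(1.749600) = 1.998395
s_3 = g(1.998395) = 2.063580
s_4 = g(2.063580) = 2.080658
s_5 = g(2.080658) = 2.085132

2.08513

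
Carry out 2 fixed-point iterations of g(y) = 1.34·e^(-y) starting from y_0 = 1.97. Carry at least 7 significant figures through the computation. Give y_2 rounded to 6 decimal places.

1.111597

y_1 = g(1.970000) = 0.186872
y_2 = g(0.186872) = 1.111597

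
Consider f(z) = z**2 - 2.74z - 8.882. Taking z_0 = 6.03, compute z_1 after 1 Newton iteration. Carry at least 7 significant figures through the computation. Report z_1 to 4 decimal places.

4.8544

f'(z) = 2z - 2.74
z_0 = 6.030000: f = 10.956700, f' = 9.320000 → z_1 = 6.030000 - (10.956700)/(9.320000) = 4.854388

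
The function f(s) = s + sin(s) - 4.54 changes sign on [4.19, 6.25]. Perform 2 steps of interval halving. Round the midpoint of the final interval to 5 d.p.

5.47750

f(4.190000) = -1.216630, f(6.250000) = 1.676821 (opposite signs)
step 1: m = 5.220000, f(m) = -0.193908 < 0 → root in [5.220000, 6.250000]
step 2: m = 5.735000, f(m) = 0.673861 > 0 → root in [5.220000, 5.735000]
Midpoint of [5.220000, 5.735000] = 5.477500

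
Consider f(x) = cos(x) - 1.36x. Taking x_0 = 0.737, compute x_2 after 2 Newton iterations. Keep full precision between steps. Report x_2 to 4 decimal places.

f'(x) = -sin(x) - 1.36
x_0 = 0.737000: f = -0.261832, f' = -2.032069 → x_1 = 0.737000 - (-0.261832)/(-2.032069) = 0.608150
x_1 = 0.608150: f = -0.006378, f' = -1.931350 → x_2 = 0.608150 - (-0.006378)/(-1.931350) = 0.604848

0.6048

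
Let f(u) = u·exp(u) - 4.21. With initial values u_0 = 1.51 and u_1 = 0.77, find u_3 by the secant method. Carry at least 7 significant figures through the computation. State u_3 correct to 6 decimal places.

Secant update: u_(k+1) = u_k − f(u_k)·(u_k − u_(k-1))/(f(u_k) − f(u_(k-1))).
f(u_0) = 2.625363, f(u_1) = -2.546980
u_2 = 0.770000 - (-2.546980)·(0.770000 - 1.510000)/(-2.546980 - (2.625363)) = 1.134393; f(u_2) = -0.682849
u_3 = 1.134393 - (-0.682849)·(1.134393 - 0.770000)/(-0.682849 - (-2.546980)) = 1.267873; f(u_3) = 0.295120

1.267873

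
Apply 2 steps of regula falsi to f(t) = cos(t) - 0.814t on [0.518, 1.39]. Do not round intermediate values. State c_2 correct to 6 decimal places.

0.826634

f(0.518000) = 0.447159, f(1.390000) = -0.951647
step 1: c = 0.796754, f(c) = 0.050474 > 0 → new bracket [0.796754, 1.390000]
step 2: c = 0.826634, f(c) = 0.004476 > 0 → new bracket [0.826634, 1.390000]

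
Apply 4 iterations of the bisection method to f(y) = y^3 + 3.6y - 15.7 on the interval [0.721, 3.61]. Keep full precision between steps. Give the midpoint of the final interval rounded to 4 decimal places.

2.0752

f(0.721000) = -12.729595, f(3.610000) = 44.341881 (opposite signs)
step 1: m = 2.165500, f(m) = 2.250675 > 0 → root in [0.721000, 2.165500]
step 2: m = 1.443250, f(m) = -7.498053 < 0 → root in [1.443250, 2.165500]
step 3: m = 1.804375, f(m) = -3.329622 < 0 → root in [1.804375, 2.165500]
step 4: m = 1.984937, f(m) = -0.733617 < 0 → root in [1.984937, 2.165500]
Midpoint of [1.984937, 2.165500] = 2.075219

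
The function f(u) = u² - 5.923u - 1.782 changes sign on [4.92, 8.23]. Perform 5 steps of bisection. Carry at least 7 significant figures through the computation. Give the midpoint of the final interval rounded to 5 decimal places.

6.21297

f(4.920000) = -6.716760, f(8.230000) = 17.204610 (opposite signs)
step 1: m = 6.575000, f(m) = 2.504900 > 0 → root in [4.920000, 6.575000]
step 2: m = 5.747500, f(m) = -2.790686 < 0 → root in [5.747500, 6.575000]
step 3: m = 6.161250, f(m) = -0.314082 < 0 → root in [6.161250, 6.575000]
step 4: m = 6.368125, f(m) = 1.052612 > 0 → root in [6.161250, 6.368125]
step 5: m = 6.264688, f(m) = 0.358565 > 0 → root in [6.161250, 6.264688]
Midpoint of [6.161250, 6.264688] = 6.212969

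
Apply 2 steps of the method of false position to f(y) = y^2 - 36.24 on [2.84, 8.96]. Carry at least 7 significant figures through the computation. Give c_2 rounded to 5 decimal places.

5.85578

f(2.840000) = -28.174400, f(8.960000) = 44.041600
step 1: c = 5.227661, f(c) = -8.911560 < 0 → new bracket [5.227661, 8.960000]
step 2: c = 5.855781, f(c) = -1.949823 < 0 → new bracket [5.855781, 8.960000]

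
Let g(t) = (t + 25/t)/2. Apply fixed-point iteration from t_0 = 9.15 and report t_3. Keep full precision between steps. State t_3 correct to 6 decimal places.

5.000547

t_1 = g(9.150000) = 5.941120
t_2 = g(5.941120) = 5.074540
t_3 = g(5.074540) = 5.000547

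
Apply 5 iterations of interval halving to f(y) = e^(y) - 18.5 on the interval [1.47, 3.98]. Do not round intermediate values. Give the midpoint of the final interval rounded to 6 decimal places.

f(1.470000) = -14.150765, f(3.980000) = 35.017034 (opposite signs)
step 1: m = 2.725000, f(m) = -3.243586 < 0 → root in [2.725000, 3.980000]
step 2: m = 3.352500, f(m) = 10.074080 > 0 → root in [2.725000, 3.352500]
step 3: m = 3.038750, f(m) = 2.379128 > 0 → root in [2.725000, 3.038750]
step 4: m = 2.881875, f(m) = -0.652294 < 0 → root in [2.881875, 3.038750]
step 5: m = 2.960313, f(m) = 0.804003 > 0 → root in [2.881875, 2.960313]
Midpoint of [2.881875, 2.960313] = 2.921094

2.921094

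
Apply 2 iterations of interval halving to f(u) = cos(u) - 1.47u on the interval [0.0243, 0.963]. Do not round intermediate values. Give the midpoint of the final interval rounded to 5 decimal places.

0.61099

f(0.024300) = 0.963984, f(0.963000) = -0.844550 (opposite signs)
step 1: m = 0.493650, f(m) = 0.154944 > 0 → root in [0.493650, 0.963000]
step 2: m = 0.728325, f(m) = -0.324347 < 0 → root in [0.493650, 0.728325]
Midpoint of [0.493650, 0.728325] = 0.610988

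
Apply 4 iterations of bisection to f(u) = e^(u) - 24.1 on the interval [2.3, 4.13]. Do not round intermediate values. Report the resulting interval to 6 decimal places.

[3.100625, 3.215000]

f(2.300000) = -14.125818, f(4.130000) = 38.077923 (opposite signs)
step 1: m = 3.215000, f(m) = 0.803292 > 0 → root in [2.300000, 3.215000]
step 2: m = 2.757500, f(m) = -8.339607 < 0 → root in [2.757500, 3.215000]
step 3: m = 2.986250, f(m) = -4.288749 < 0 → root in [2.986250, 3.215000]
step 4: m = 3.100625, f(m) = -1.888171 < 0 → root in [3.100625, 3.215000]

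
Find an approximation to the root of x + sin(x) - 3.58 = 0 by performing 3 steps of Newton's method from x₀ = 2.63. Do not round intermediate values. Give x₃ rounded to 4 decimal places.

4.6229

Newton update: x ← x − f(x)/f'(x).
f'(x) = 1 + cos(x)
x_0 = 2.630000: f = -0.460433, f' = 0.128034 → x_1 = 2.630000 - (-0.460433)/(0.128034) = 6.226178
x_1 = 6.226178: f = 2.589201, f' = 1.998376 → x_2 = 6.226178 - (2.589201)/(1.998376) = 4.930525
x_2 = 4.930525: f = 0.374222, f' = 1.216410 → x_3 = 4.930525 - (0.374222)/(1.216410) = 4.622880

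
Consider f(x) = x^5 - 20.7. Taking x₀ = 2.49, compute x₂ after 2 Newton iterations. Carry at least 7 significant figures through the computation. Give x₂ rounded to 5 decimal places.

f'(x) = 5x⁴
x_0 = 2.490000: f = 75.018688, f' = 192.206200 → x_1 = 2.490000 - (75.018688)/(192.206200) = 2.099697
x_1 = 2.099697: f = 20.111539, f' = 97.184361 → x_2 = 2.099697 - (20.111539)/(97.184361) = 1.892755

1.89275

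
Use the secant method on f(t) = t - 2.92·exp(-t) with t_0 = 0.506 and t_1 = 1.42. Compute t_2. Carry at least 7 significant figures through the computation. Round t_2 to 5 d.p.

1.08842

f(t_0) = -1.254475, f(t_1) = 0.714195
t_2 = 1.420000 - (0.714195)·(1.420000 - 0.506000)/(0.714195 - (-1.254475)) = 1.088419; f(t_2) = 0.105113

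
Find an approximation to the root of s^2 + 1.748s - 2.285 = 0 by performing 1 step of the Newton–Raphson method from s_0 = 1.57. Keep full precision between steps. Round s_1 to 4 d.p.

f'(s) = 2s + 1.748
s_0 = 1.570000: f = 2.924260, f' = 4.888000 → s_1 = 1.570000 - (2.924260)/(4.888000) = 0.971747

0.9717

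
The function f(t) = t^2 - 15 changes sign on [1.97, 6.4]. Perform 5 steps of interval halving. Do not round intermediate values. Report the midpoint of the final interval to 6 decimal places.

3.838906

f(1.970000) = -11.119100, f(6.400000) = 25.960000 (opposite signs)
step 1: m = 4.185000, f(m) = 2.514225 > 0 → root in [1.970000, 4.185000]
step 2: m = 3.077500, f(m) = -5.528994 < 0 → root in [3.077500, 4.185000]
step 3: m = 3.631250, f(m) = -1.814023 < 0 → root in [3.631250, 4.185000]
step 4: m = 3.908125, f(m) = 0.273441 > 0 → root in [3.631250, 3.908125]
step 5: m = 3.769688, f(m) = -0.789456 < 0 → root in [3.769688, 3.908125]
Midpoint of [3.769688, 3.908125] = 3.838906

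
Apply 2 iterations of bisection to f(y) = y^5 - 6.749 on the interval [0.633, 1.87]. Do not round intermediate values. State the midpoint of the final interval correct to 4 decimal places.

f(0.633000) = -6.647371, f(1.870000) = 16.117939 (opposite signs)
step 1: m = 1.251500, f(m) = -3.678888 < 0 → root in [1.251500, 1.870000]
step 2: m = 1.560750, f(m) = 2.512188 > 0 → root in [1.251500, 1.560750]
Midpoint of [1.251500, 1.560750] = 1.406125

1.4061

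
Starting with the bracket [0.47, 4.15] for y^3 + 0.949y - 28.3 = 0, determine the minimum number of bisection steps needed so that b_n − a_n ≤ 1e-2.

9

Initial width b − a = 4.15 − 0.47 = 3.680000.
After n steps the width is (b−a)/2^n; need (b−a)/2^n ≤ 1e-2.
So n ≥ log₂(3.680000/1e-2) = log₂(368.0000) ≈ 8.5236.
Hence n = 9.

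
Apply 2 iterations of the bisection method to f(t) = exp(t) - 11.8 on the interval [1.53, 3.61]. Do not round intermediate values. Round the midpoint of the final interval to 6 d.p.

f(1.530000) = -7.181823, f(3.610000) = 25.166053 (opposite signs)
step 1: m = 2.570000, f(m) = 1.265824 > 0 → root in [1.530000, 2.570000]
step 2: m = 2.050000, f(m) = -4.032099 < 0 → root in [2.050000, 2.570000]
Midpoint of [2.050000, 2.570000] = 2.310000

2.310000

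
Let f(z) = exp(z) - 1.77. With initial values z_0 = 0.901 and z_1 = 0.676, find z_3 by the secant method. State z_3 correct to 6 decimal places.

0.571809

f(z_0) = 0.692064, f(z_1) = 0.195998
z_2 = 0.676000 - (0.195998)·(0.676000 - 0.901000)/(0.195998 - (0.692064)) = 0.587101; f(z_2) = 0.028767
z_3 = 0.587101 - (0.028767)·(0.587101 - 0.676000)/(0.028767 - (0.195998)) = 0.571809; f(z_3) = 0.001469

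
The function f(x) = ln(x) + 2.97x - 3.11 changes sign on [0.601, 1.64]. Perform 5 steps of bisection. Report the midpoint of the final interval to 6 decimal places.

1.039328

f(0.601000) = -1.834190, f(1.640000) = 2.255496 (opposite signs)
step 1: m = 1.120500, f(m) = 0.331660 > 0 → root in [0.601000, 1.120500]
step 2: m = 0.860750, f(m) = -0.703524 < 0 → root in [0.860750, 1.120500]
step 3: m = 0.990625, f(m) = -0.177263 < 0 → root in [0.990625, 1.120500]
step 4: m = 1.055562, f(m) = 0.079094 > 0 → root in [0.990625, 1.055562]
step 5: m = 1.023094, f(m) = -0.048580 < 0 → root in [1.023094, 1.055562]
Midpoint of [1.023094, 1.055562] = 1.039328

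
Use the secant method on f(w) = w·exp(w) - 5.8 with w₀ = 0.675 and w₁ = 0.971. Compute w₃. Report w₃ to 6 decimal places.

Secant update: w_(k+1) = w_k − f(w_k)·(w_k − w_(k-1))/(f(w_k) − f(w_(k-1))).
f(w_0) = -4.474278, f(w_1) = -3.235993
w_2 = 0.971000 - (-3.235993)·(0.971000 - 0.675000)/(-3.235993 - (-4.474278)) = 1.744533; f(w_2) = 4.184361
w_3 = 1.744533 - (4.184361)·(1.744533 - 0.971000)/(4.184361 - (-3.235993)) = 1.308335; f(w_3) = -0.959147

1.308335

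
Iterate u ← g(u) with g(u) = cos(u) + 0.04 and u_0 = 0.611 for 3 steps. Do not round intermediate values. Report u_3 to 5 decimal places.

u_1 = g(0.611000) = 0.859075
u_2 = g(0.859075) = 0.693138
u_3 = g(0.693138) = 0.809245

0.80924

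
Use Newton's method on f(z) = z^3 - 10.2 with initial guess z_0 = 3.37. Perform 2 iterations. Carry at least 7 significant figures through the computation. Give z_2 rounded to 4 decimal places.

f'(z) = 3z^2
z_0 = 3.370000: f = 28.072753, f' = 34.070700 → z_1 = 3.370000 - (28.072753)/(34.070700) = 2.546044
z_1 = 2.546044: f = 6.304326, f' = 19.447022 → z_2 = 2.546044 - (6.304326)/(19.447022) = 2.221865

2.2219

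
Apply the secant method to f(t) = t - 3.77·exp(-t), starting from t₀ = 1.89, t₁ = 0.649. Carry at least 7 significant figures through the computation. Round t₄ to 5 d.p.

f(t_0) = 1.320459, f(t_1) = -1.321082
t_2 = 0.649000 - (-1.321082)·(0.649000 - 1.890000)/(-1.321082 - (1.320459)) = 1.269646; f(t_2) = 0.210536
t_3 = 1.269646 - (0.210536)·(1.269646 - 0.649000)/(0.210536 - (-1.321082)) = 1.184332; f(t_3) = 0.030899
t_4 = 1.184332 - (0.030899)·(1.184332 - 1.269646)/(0.030899 - (0.210536)) = 1.169657; f(t_4) = -0.000827

1.16966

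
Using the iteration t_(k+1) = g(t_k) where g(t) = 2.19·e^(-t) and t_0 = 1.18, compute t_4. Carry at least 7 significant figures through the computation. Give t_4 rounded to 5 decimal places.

t_1 = g(1.180000) = 0.672940
t_2 = g(0.672940) = 1.117351
t_3 = g(1.117351) = 0.716448
t_4 = g(0.716448) = 1.069781

1.06978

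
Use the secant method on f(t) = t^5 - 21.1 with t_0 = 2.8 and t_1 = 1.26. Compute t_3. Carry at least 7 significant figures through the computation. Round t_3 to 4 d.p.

f(t_0) = 151.003680, f(t_1) = -17.924203
t_2 = 1.260000 - (-17.924203)·(1.260000 - 2.800000)/(-17.924203 - (151.003680)) = 1.423403; f(t_2) = -15.256959
t_3 = 1.423403 - (-15.256959)·(1.423403 - 1.260000)/(-15.256959 - (-17.924203)) = 2.358086; f(t_3) = 51.811858

2.3581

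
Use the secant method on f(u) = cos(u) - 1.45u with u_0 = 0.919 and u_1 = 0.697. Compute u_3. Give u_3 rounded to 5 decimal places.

0.57789

f(u_0) = -0.725935, f(u_1) = -0.243879
u_2 = 0.697000 - (-0.243879)·(0.697000 - 0.919000)/(-0.243879 - (-0.725935)) = 0.584687; f(u_2) = -0.013912
u_3 = 0.584687 - (-0.013912)·(0.584687 - 0.697000)/(-0.013912 - (-0.243879)) = 0.577893; f(u_3) = -0.000329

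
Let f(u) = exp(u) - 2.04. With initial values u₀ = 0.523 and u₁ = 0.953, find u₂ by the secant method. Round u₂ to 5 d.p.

f(u_0) = -0.352919, f(u_1) = 0.553478
u_2 = 0.953000 - (0.553478)·(0.953000 - 0.523000)/(0.553478 - (-0.352919)) = 0.690427; f(u_2) = -0.045434

0.69043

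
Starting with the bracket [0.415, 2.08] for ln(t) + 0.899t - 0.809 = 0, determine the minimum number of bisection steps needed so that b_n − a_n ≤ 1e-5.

18

Initial width b − a = 2.08 − 0.415 = 1.665000.
After n steps the width is (b−a)/2^n; need (b−a)/2^n ≤ 1e-5.
So n ≥ log₂(1.665000/1e-5) = log₂(166500.0000) ≈ 17.3452.
Hence n = 18.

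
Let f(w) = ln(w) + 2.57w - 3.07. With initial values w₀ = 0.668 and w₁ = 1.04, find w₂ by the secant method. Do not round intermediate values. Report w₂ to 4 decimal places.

1.1352

f(w_0) = -1.756707, f(w_1) = -0.357979
w_2 = 1.040000 - (-0.357979)·(1.040000 - 0.668000)/(-0.357979 - (-1.756707)) = 1.135207; f(w_2) = -0.025704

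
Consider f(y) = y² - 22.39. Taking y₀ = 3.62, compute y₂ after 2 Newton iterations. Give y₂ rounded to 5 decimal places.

Newton update: y ← y − f(y)/f'(y).
f'(y) = 2y
y_0 = 3.620000: f = -9.285600, f' = 7.240000 → y_1 = 3.620000 - (-9.285600)/(7.240000) = 4.902541
y_1 = 4.902541: f = 1.644913, f' = 9.805083 → y_2 = 4.902541 - (1.644913)/(9.805083) = 4.734780

4.73478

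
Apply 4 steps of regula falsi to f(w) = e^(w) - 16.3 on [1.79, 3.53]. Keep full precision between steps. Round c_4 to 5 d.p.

f(1.790000) = -10.310548, f(3.530000) = 17.823968
step 1: c = 2.427663, f(c) = -4.967627 < 0 → new bracket [2.427663, 3.530000]
step 2: c = 2.667927, f(c) = -1.889929 < 0 → new bracket [2.667927, 3.530000]
step 3: c = 2.750572, f(c) = -0.648412 < 0 → new bracket [2.750572, 3.530000]
step 4: c = 2.777932, f(c) = -0.214285 < 0 → new bracket [2.777932, 3.530000]

2.77793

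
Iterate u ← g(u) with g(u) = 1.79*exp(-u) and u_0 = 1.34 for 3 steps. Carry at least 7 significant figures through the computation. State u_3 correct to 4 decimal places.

0.5839

u_1 = g(1.340000) = 0.468704
u_2 = g(0.468704) = 1.120205
u_3 = g(1.120205) = 0.583921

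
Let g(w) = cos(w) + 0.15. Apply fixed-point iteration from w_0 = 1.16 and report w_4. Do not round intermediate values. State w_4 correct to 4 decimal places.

w_1 = g(1.160000) = 0.549340
w_2 = g(0.549340) = 1.002870
w_3 = g(1.002870) = 0.687885
w_4 = g(0.687885) = 0.922590

0.9226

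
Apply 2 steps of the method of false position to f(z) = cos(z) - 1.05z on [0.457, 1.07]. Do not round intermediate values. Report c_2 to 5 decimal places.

False-position update: c = (a·f(b) − b·f(a))/(f(b) − f(a)); replace the endpoint whose sign matches f(c).
f(0.457000) = 0.417530, f(1.070000) = -0.643376
step 1: c = 0.698252, f(c) = 0.032802 > 0 → new bracket [0.698252, 1.070000]
step 2: c = 0.716286, f(c) = 0.002149 > 0 → new bracket [0.716286, 1.070000]

0.71629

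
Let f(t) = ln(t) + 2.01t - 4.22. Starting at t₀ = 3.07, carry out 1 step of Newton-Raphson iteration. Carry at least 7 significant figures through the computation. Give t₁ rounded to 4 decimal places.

f'(t) = 1/t + 2.01
t_0 = 3.070000: f = 3.072378, f' = 2.335733 → t_1 = 3.070000 - (3.072378)/(2.335733) = 1.754619

1.7546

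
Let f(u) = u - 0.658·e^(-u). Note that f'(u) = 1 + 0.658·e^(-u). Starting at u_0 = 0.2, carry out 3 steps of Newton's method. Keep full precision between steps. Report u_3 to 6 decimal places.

u_0 = 0.200000: f = -0.338725, f' = 1.538725 → u_1 = 0.200000 - (-0.338725)/(1.538725) = 0.420133
u_1 = 0.420133: f = -0.012146, f' = 1.432279 → u_2 = 0.420133 - (-0.012146)/(1.432279) = 0.428613
u_2 = 0.428613: f = -0.000015, f' = 1.428629 → u_3 = 0.428613 - (-0.000015)/(1.428629) = 0.428624

0.428624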